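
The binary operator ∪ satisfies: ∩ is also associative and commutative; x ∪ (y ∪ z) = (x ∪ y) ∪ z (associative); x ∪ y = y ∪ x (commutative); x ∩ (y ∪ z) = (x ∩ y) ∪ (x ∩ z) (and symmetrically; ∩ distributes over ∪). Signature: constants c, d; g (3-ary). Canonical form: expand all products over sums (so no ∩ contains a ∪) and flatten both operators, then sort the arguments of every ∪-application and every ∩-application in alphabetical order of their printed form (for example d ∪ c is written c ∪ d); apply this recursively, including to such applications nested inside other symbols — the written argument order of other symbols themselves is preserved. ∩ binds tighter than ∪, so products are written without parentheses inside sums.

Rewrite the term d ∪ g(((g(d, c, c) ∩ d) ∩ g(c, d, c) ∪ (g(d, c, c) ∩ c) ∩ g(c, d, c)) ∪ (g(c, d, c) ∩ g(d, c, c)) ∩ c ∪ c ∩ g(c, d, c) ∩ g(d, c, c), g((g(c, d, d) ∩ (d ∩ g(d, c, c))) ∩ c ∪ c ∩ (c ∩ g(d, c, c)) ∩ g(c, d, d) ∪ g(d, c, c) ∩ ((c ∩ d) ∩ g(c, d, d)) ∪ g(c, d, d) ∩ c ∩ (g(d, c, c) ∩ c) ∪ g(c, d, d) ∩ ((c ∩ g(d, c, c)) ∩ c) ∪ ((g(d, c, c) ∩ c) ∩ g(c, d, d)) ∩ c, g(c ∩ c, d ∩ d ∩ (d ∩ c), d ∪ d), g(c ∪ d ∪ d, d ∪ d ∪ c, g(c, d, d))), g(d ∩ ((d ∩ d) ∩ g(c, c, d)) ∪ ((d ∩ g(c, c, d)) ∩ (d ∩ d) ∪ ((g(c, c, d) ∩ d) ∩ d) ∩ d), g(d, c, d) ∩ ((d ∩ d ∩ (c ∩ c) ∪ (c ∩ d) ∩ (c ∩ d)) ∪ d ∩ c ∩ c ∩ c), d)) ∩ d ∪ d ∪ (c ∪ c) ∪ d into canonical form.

Expand:  d ∪ d ∩ g(c ∩ g(c, d, c) ∩ g(d, c, c) ∪ c ∩ g(c, d, c) ∩ g(d, c, c) ∪ c ∩ g(c, d, c) ∩ g(d, c, c) ∪ d ∩ g(c, d, c) ∩ g(d, c, c), g(c ∩ c ∩ g(c, d, d) ∩ g(d, c, c) ∪ c ∩ c ∩ g(c, d, d) ∩ g(d, c, c) ∪ c ∩ c ∩ g(c, d, d) ∩ g(d, c, c) ∪ c ∩ c ∩ g(c, d, d) ∩ g(d, c, c) ∪ c ∩ d ∩ g(c, d, d) ∩ g(d, c, c) ∪ c ∩ d ∩ g(c, d, d) ∩ g(d, c, c), g(c ∩ c, c ∩ d ∩ d ∩ d, d ∪ d), g(c ∪ d ∪ d, c ∪ d ∪ d, g(c, d, d))), g(d ∩ d ∩ d ∩ g(c, c, d) ∪ d ∩ d ∩ d ∩ g(c, c, d) ∪ d ∩ d ∩ d ∩ g(c, c, d), c ∩ c ∩ c ∩ d ∩ g(d, c, d) ∪ c ∩ c ∩ d ∩ d ∩ g(d, c, d) ∪ c ∩ c ∩ d ∩ d ∩ g(d, c, d), d)) ∪ d ∪ c ∪ c ∪ d
Order the arguments:  c ∪ c ∪ d ∪ d ∪ d ∪ d ∩ g(c ∩ g(c, d, c) ∩ g(d, c, c) ∪ c ∩ g(c, d, c) ∩ g(d, c, c) ∪ c ∩ g(c, d, c) ∩ g(d, c, c) ∪ d ∩ g(c, d, c) ∩ g(d, c, c), g(c ∩ c ∩ g(c, d, d) ∩ g(d, c, c) ∪ c ∩ c ∩ g(c, d, d) ∩ g(d, c, c) ∪ c ∩ c ∩ g(c, d, d) ∩ g(d, c, c) ∪ c ∩ c ∩ g(c, d, d) ∩ g(d, c, c) ∪ c ∩ d ∩ g(c, d, d) ∩ g(d, c, c) ∪ c ∩ d ∩ g(c, d, d) ∩ g(d, c, c), g(c ∩ c, c ∩ d ∩ d ∩ d, d ∪ d), g(c ∪ d ∪ d, c ∪ d ∪ d, g(c, d, d))), g(d ∩ d ∩ d ∩ g(c, c, d) ∪ d ∩ d ∩ d ∩ g(c, c, d) ∪ d ∩ d ∩ d ∩ g(c, c, d), c ∩ c ∩ c ∩ d ∩ g(d, c, d) ∪ c ∩ c ∩ d ∩ d ∩ g(d, c, d) ∪ c ∩ c ∩ d ∩ d ∩ g(d, c, d), d))

Answer: c ∪ c ∪ d ∪ d ∪ d ∪ d ∩ g(c ∩ g(c, d, c) ∩ g(d, c, c) ∪ c ∩ g(c, d, c) ∩ g(d, c, c) ∪ c ∩ g(c, d, c) ∩ g(d, c, c) ∪ d ∩ g(c, d, c) ∩ g(d, c, c), g(c ∩ c ∩ g(c, d, d) ∩ g(d, c, c) ∪ c ∩ c ∩ g(c, d, d) ∩ g(d, c, c) ∪ c ∩ c ∩ g(c, d, d) ∩ g(d, c, c) ∪ c ∩ c ∩ g(c, d, d) ∩ g(d, c, c) ∪ c ∩ d ∩ g(c, d, d) ∩ g(d, c, c) ∪ c ∩ d ∩ g(c, d, d) ∩ g(d, c, c), g(c ∩ c, c ∩ d ∩ d ∩ d, d ∪ d), g(c ∪ d ∪ d, c ∪ d ∪ d, g(c, d, d))), g(d ∩ d ∩ d ∩ g(c, c, d) ∪ d ∩ d ∩ d ∩ g(c, c, d) ∪ d ∩ d ∩ d ∩ g(c, c, d), c ∩ c ∩ c ∩ d ∩ g(d, c, d) ∪ c ∩ c ∩ d ∩ d ∩ g(d, c, d) ∪ c ∩ c ∩ d ∩ d ∩ g(d, c, d), d))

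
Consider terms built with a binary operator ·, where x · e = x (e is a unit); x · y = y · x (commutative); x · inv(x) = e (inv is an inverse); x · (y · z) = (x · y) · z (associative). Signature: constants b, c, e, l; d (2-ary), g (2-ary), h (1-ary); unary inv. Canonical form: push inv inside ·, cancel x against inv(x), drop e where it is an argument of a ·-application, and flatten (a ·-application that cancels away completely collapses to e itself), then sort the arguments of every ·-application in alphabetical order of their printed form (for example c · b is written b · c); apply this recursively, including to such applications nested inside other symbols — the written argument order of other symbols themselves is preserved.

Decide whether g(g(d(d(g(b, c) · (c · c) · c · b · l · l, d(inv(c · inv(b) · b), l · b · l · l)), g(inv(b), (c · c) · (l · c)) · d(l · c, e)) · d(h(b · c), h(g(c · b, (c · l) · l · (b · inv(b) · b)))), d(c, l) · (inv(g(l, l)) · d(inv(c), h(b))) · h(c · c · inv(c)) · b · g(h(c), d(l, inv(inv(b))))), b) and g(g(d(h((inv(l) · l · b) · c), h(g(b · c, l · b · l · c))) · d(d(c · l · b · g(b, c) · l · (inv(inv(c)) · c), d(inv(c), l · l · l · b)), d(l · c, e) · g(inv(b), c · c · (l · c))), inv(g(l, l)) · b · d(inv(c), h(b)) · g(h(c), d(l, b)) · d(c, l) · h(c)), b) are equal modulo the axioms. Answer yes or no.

Answer: yes — both canonical forms are g(g(d(d(b · c · c · c · g(b, c) · l · l, d(inv(c), b · l · l · l)), d(c · l, e) · g(inv(b), c · c · c · l)) · d(h(b · c), h(g(b · c, b · c · l · l))), b · d(c, l) · d(inv(c), h(b)) · g(h(c), d(l, b)) · h(c) · inv(g(l, l))), b)

Derivation:
Left:  g(g(d(d(g(b, c) · (c · c) · c · b · l · l, d(inv(c · inv(b) · b), l · b · l · l)), g(inv(b), (c · c) · (l · c)) · d(l · c, e)) · d(h(b · c), h(g(c · b, (c · l) · l · (b · inv(b) · b)))), d(c, l) · (inv(g(l, l)) · d(inv(c), h(b))) · h(c · c · inv(c)) · b · g(h(c), d(l, inv(inv(b))))), b)
  Focus inside:  d(d(g(b, c) · (c · c) · c · b · l · l, d(inv(c · inv(b) · b), l · b · l · l)), g(inv(b), (c · c) · (l · c)) · d(l · c, e)) · d(h(b · c), h(g(c · b, (c · l) · l · (b · inv(b) · b))))
  Push inv inside:  distribute inv over · and collapse double inv
  Combine occurrences:  d(d(b · c · c · c · g(b, c) · l · l, d(inv(c), b · l · l · l)), d(c · l, e) · g(inv(b), c · c · c · l)) · d(h(b · c), h(g(b · c, b · c · l · l)))
  Rebuild:  g(g(d(d(b · c · c · c · g(b, c) · l · l, d(inv(c), b · l · l · l)), d(c · l, e) · g(inv(b), c · c · c · l)) · d(h(b · c), h(g(b · c, b · c · l · l))), b · d(c, l) · d(inv(c), h(b)) · g(h(c), d(l, b)) · h(c) · inv(g(l, l))), b)
Right:  g(g(d(h((inv(l) · l · b) · c), h(g(b · c, l · b · l · c))) · d(d(c · l · b · g(b, c) · l · (inv(inv(c)) · c), d(inv(c), l · l · l · b)), d(l · c, e) · g(inv(b), c · c · (l · c))), inv(g(l, l)) · b · d(inv(c), h(b)) · g(h(c), d(l, b)) · d(c, l) · h(c)), b)
  Focus inside:  d(h((inv(l) · l · b) · c), h(g(b · c, l · b · l · c))) · d(d(c · l · b · g(b, c) · l · (inv(inv(c)) · c), d(inv(c), l · l · l · b)), d(l · c, e) · g(inv(b), c · c · (l · c)))
  Push inv inside:  distribute inv over · and collapse double inv
  Combine occurrences:  d(h(b · c), h(g(b · c, b · c · l · l))) · d(d(b · c · c · c · g(b, c) · l · l, d(inv(c), b · l · l · l)), d(c · l, e) · g(inv(b), c · c · c · l))
  Sort arguments:  d(d(b · c · c · c · g(b, c) · l · l, d(inv(c), b · l · l · l)), d(c · l, e) · g(inv(b), c · c · c · l)) · d(h(b · c), h(g(b · c, b · c · l · l)))
  Rebuild:  g(g(d(d(b · c · c · c · g(b, c) · l · l, d(inv(c), b · l · l · l)), d(c · l, e) · g(inv(b), c · c · c · l)) · d(h(b · c), h(g(b · c, b · c · l · l))), b · d(c, l) · d(inv(c), h(b)) · g(h(c), d(l, b)) · h(c) · inv(g(l, l))), b)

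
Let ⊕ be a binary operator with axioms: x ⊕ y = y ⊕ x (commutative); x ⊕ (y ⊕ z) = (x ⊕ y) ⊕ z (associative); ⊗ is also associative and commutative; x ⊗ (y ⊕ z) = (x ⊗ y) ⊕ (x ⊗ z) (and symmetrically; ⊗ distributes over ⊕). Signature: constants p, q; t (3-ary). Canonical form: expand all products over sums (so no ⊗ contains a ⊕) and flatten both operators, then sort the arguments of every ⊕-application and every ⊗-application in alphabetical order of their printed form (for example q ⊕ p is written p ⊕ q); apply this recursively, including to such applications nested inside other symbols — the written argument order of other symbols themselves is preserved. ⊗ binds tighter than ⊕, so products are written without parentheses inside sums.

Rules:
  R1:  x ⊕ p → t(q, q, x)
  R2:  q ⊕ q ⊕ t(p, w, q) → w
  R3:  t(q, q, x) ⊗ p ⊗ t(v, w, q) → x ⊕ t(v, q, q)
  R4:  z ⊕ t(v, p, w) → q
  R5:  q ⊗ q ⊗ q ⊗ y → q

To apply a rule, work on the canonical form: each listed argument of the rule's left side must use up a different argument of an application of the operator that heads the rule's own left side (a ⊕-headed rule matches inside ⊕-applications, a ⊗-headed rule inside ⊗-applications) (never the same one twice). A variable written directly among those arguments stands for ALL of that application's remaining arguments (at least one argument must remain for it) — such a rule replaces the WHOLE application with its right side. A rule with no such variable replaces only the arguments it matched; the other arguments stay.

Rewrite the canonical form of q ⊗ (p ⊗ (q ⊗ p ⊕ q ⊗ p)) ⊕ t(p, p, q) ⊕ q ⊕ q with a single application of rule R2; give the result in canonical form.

Answer: p ⊕ p ⊗ p ⊗ q ⊗ q ⊕ p ⊗ p ⊗ q ⊗ q

Derivation:
Canonical form:  p ⊗ p ⊗ q ⊗ q ⊕ p ⊗ p ⊗ q ⊗ q ⊕ q ⊕ q ⊕ t(p, p, q)
Apply R2:  consuming q, q, t(p, p, q);  w := p
New term:  p ⊕ p ⊗ p ⊗ q ⊗ q ⊕ p ⊗ p ⊗ q ⊗ q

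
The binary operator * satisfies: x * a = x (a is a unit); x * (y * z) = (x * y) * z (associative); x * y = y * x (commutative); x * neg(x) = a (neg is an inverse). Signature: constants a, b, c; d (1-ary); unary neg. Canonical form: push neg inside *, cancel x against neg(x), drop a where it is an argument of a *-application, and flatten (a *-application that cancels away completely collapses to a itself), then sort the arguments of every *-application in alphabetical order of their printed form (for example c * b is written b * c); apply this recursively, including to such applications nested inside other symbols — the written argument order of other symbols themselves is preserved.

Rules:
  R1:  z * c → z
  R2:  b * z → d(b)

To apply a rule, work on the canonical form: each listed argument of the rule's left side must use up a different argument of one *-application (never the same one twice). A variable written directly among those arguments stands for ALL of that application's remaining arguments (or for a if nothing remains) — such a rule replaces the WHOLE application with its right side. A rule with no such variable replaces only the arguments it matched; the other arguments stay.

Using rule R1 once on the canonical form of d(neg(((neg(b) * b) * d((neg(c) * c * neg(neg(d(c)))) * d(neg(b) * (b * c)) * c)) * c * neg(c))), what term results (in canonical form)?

Canonical form:  d(neg(d(c * d(c) * d(c))))
Match R1:  consume c;  z := d(c) * d(c)
Every leftover argument binds to the variable; the entire application is replaced.
New term:  d(neg(d(d(c) * d(c))))

Answer: d(neg(d(d(c) * d(c))))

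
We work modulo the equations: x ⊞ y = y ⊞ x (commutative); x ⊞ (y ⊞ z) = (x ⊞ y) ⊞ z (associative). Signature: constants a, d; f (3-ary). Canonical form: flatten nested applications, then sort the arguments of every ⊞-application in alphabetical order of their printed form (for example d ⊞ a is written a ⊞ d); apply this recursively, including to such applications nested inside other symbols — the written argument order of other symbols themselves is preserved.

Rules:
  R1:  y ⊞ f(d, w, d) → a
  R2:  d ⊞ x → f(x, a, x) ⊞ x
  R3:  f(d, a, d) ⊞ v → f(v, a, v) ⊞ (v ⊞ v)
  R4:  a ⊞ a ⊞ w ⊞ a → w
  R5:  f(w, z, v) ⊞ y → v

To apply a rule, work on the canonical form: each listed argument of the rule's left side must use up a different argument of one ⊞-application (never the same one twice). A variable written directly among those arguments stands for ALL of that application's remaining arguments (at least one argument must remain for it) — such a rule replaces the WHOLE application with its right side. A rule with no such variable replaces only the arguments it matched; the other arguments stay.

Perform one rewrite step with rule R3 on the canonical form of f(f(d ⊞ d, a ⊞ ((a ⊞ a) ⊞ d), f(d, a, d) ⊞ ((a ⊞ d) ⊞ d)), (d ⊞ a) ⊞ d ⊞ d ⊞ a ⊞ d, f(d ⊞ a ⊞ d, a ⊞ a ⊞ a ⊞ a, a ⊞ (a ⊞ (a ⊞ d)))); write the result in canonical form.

Canonical form:  f(f(d ⊞ d, a ⊞ a ⊞ a ⊞ d, a ⊞ d ⊞ d ⊞ f(d, a, d)), a ⊞ a ⊞ d ⊞ d ⊞ d ⊞ d, f(a ⊞ d ⊞ d, a ⊞ a ⊞ a ⊞ a, a ⊞ a ⊞ a ⊞ d))
Match R3:  consume f(d, a, d);  v := a ⊞ d ⊞ d
The extension variable absorbs all remaining arguments, so the whole application is rewritten.
Result:  f(f(d ⊞ d, a ⊞ a ⊞ a ⊞ d, a ⊞ a ⊞ d ⊞ d ⊞ d ⊞ d ⊞ f(a ⊞ d ⊞ d, a, a ⊞ d ⊞ d)), a ⊞ a ⊞ d ⊞ d ⊞ d ⊞ d, f(a ⊞ d ⊞ d, a ⊞ a ⊞ a ⊞ a, a ⊞ a ⊞ a ⊞ d))

Answer: f(f(d ⊞ d, a ⊞ a ⊞ a ⊞ d, a ⊞ a ⊞ d ⊞ d ⊞ d ⊞ d ⊞ f(a ⊞ d ⊞ d, a, a ⊞ d ⊞ d)), a ⊞ a ⊞ d ⊞ d ⊞ d ⊞ d, f(a ⊞ d ⊞ d, a ⊞ a ⊞ a ⊞ a, a ⊞ a ⊞ a ⊞ d))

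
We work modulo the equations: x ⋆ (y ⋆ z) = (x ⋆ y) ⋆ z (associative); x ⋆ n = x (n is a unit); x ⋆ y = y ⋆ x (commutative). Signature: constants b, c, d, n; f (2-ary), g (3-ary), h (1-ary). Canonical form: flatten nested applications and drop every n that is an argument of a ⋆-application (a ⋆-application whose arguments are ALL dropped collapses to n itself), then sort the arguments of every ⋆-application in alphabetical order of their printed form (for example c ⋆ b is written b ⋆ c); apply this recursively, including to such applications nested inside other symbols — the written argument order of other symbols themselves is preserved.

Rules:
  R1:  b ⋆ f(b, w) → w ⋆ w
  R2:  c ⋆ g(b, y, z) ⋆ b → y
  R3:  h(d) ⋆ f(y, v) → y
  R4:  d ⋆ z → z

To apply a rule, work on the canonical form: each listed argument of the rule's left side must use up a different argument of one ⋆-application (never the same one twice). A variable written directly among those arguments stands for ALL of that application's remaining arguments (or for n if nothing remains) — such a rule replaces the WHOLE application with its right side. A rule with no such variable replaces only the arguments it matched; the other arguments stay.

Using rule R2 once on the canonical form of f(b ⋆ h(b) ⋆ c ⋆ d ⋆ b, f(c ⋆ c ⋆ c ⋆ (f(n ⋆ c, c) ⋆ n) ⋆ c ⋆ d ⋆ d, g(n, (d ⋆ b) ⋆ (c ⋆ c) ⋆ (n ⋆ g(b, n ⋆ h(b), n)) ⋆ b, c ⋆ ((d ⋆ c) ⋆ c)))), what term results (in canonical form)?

Canonical form:  f(b ⋆ b ⋆ c ⋆ d ⋆ h(b), f(c ⋆ c ⋆ c ⋆ c ⋆ d ⋆ d ⋆ f(c, c), g(n, b ⋆ b ⋆ c ⋆ c ⋆ d ⋆ g(b, h(b), n), c ⋆ c ⋆ c ⋆ d)))
R2 matches:  uses b, c, g(b, h(b), n);  y := h(b), z := n
New term:  f(b ⋆ b ⋆ c ⋆ d ⋆ h(b), f(c ⋆ c ⋆ c ⋆ c ⋆ d ⋆ d ⋆ f(c, c), g(n, b ⋆ c ⋆ d ⋆ h(b), c ⋆ c ⋆ c ⋆ d)))

Answer: f(b ⋆ b ⋆ c ⋆ d ⋆ h(b), f(c ⋆ c ⋆ c ⋆ c ⋆ d ⋆ d ⋆ f(c, c), g(n, b ⋆ c ⋆ d ⋆ h(b), c ⋆ c ⋆ c ⋆ d)))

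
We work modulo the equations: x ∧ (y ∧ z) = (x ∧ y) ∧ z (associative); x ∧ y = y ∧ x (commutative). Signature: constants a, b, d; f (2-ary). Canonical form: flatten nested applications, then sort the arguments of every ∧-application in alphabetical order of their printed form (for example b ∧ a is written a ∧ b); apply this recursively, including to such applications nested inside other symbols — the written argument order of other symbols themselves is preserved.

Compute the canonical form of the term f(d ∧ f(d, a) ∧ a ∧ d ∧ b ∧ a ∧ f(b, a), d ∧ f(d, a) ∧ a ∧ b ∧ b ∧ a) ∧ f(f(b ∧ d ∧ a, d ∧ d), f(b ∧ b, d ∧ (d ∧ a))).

Simplify inside:  f(d ∧ f(d, a) ∧ a ∧ d ∧ b ∧ a ∧ f(b, a), d ∧ f(d, a) ∧ a ∧ b ∧ b ∧ a)  →  f(a ∧ a ∧ b ∧ d ∧ d ∧ f(b, a) ∧ f(d, a), a ∧ a ∧ b ∧ b ∧ d ∧ f(d, a))
Canonicalize subterm:  f(f(b ∧ d ∧ a, d ∧ d), f(b ∧ b, d ∧ (d ∧ a)))  →  f(f(a ∧ b ∧ d, d ∧ d), f(b ∧ b, a ∧ d ∧ d))
Sort arguments:  f(a ∧ a ∧ b ∧ d ∧ d ∧ f(b, a) ∧ f(d, a), a ∧ a ∧ b ∧ b ∧ d ∧ f(d, a)) ∧ f(f(a ∧ b ∧ d, d ∧ d), f(b ∧ b, a ∧ d ∧ d))

Answer: f(a ∧ a ∧ b ∧ d ∧ d ∧ f(b, a) ∧ f(d, a), a ∧ a ∧ b ∧ b ∧ d ∧ f(d, a)) ∧ f(f(a ∧ b ∧ d, d ∧ d), f(b ∧ b, a ∧ d ∧ d))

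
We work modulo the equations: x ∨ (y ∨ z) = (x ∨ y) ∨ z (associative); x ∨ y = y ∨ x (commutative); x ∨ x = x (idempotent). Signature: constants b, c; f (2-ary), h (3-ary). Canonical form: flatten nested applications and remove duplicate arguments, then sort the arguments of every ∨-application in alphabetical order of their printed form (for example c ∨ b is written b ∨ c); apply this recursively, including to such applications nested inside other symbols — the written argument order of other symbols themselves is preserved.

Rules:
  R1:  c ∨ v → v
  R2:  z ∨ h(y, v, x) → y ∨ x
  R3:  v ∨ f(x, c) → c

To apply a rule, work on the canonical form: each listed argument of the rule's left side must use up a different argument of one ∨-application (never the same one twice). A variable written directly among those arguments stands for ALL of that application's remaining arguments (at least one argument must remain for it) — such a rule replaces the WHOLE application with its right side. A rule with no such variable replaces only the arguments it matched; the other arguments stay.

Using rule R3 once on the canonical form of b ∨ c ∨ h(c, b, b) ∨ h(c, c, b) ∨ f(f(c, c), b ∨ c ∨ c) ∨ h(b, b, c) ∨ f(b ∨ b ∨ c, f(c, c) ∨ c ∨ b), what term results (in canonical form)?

Answer: b ∨ c ∨ f(b ∨ c, c) ∨ f(f(c, c), b ∨ c) ∨ h(b, b, c) ∨ h(c, b, b) ∨ h(c, c, b)

Derivation:
Canonical form:  b ∨ c ∨ f(b ∨ c, b ∨ c ∨ f(c, c)) ∨ f(f(c, c), b ∨ c) ∨ h(b, b, c) ∨ h(c, b, b) ∨ h(c, c, b)
Apply R3:  consuming f(c, c);  v := b ∨ c, x := c
Every leftover argument binds to the variable; the entire application is replaced.
Giving:  b ∨ c ∨ f(b ∨ c, c) ∨ f(f(c, c), b ∨ c) ∨ h(b, b, c) ∨ h(c, b, b) ∨ h(c, c, b)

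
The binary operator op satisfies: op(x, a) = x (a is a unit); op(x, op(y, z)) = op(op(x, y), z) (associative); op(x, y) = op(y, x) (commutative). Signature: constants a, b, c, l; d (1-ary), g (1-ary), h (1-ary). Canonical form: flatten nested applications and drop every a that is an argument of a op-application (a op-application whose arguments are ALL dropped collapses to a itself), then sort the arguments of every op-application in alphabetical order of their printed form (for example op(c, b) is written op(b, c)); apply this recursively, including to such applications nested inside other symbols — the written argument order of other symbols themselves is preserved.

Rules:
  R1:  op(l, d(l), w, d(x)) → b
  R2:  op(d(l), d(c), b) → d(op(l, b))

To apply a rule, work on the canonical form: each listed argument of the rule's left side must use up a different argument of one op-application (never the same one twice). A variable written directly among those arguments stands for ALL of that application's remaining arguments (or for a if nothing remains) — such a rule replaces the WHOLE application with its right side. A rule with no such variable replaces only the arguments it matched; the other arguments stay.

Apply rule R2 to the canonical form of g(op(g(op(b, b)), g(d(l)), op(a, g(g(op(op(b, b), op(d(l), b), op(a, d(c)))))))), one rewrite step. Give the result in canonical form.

Canonical form:  g(op(g(d(l)), g(g(op(b, b, b, d(c), d(l)))), g(op(b, b))))
Match R2:  consume b, d(c), d(l)
New term:  g(op(g(d(l)), g(g(op(b, b, d(op(b, l))))), g(op(b, b))))

Answer: g(op(g(d(l)), g(g(op(b, b, d(op(b, l))))), g(op(b, b))))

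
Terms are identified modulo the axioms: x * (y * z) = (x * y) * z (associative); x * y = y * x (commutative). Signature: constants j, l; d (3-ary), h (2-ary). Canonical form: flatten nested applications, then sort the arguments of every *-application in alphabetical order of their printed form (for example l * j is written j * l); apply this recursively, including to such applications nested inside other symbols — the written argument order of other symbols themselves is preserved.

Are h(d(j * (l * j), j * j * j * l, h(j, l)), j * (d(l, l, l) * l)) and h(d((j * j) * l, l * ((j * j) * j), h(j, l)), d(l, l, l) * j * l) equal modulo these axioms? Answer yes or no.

Answer: yes — both canonical forms are h(d(j * j * l, j * j * j * l, h(j, l)), d(l, l, l) * j * l)

Derivation:
Left:  h(d(j * (l * j), j * j * j * l, h(j, l)), j * (d(l, l, l) * l))
  Focus inside:  j * (d(l, l, l) * l)
  Merge nested applications:  j * d(l, l, l) * l
  Sort arguments:  d(l, l, l) * j * l
  Put back:  h(d(j * j * l, j * j * j * l, h(j, l)), d(l, l, l) * j * l)
Right:  h(d((j * j) * l, l * ((j * j) * j), h(j, l)), d(l, l, l) * j * l)
  Descend into:  l * ((j * j) * j)
  Merge nested applications:  l * j * j * j
  Sort:  j * j * j * l
  Reassemble:  h(d(j * j * l, j * j * j * l, h(j, l)), d(l, l, l) * j * l)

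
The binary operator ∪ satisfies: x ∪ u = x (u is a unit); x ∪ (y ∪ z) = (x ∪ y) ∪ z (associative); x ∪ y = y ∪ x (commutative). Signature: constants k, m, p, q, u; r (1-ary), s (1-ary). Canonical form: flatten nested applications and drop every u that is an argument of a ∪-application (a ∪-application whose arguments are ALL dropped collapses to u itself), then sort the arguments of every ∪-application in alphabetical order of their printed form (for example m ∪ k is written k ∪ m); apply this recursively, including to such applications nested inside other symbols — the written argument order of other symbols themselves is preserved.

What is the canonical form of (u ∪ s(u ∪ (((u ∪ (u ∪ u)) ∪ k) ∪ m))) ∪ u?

Un-nest:  u ∪ s(u ∪ (((u ∪ (u ∪ u)) ∪ k) ∪ m)) ∪ u
Simplify inside:  s(u ∪ (((u ∪ (u ∪ u)) ∪ k) ∪ m))  →  s(k ∪ m)
Drop the unit:  drop u (×2)
Order the arguments:  s(k ∪ m)

Answer: s(k ∪ m)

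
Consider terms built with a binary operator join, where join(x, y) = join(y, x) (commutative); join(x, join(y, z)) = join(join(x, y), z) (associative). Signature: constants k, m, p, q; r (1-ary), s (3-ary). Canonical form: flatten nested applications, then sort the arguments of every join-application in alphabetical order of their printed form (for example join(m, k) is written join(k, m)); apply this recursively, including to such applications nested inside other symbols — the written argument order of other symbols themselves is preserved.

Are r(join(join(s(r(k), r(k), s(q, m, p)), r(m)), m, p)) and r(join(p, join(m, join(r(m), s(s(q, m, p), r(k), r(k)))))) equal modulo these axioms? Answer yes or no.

Left:  r(join(join(s(r(k), r(k), s(q, m, p)), r(m)), m, p))
  Work inside:  join(join(s(r(k), r(k), s(q, m, p)), r(m)), m, p)
  Flatten:  join(s(r(k), r(k), s(q, m, p)), r(m), m, p)
  Sort:  join(m, p, r(m), s(r(k), r(k), s(q, m, p)))
  Put back:  r(join(m, p, r(m), s(r(k), r(k), s(q, m, p))))
Right:  r(join(p, join(m, join(r(m), s(s(q, m, p), r(k), r(k))))))
  Work inside:  join(p, join(m, join(r(m), s(s(q, m, p), r(k), r(k)))))
  Un-nest:  join(p, m, r(m), s(s(q, m, p), r(k), r(k)))
  Order the arguments:  join(m, p, r(m), s(s(q, m, p), r(k), r(k)))
  Put back:  r(join(m, p, r(m), s(s(q, m, p), r(k), r(k))))

Answer: no — r(join(m, p, r(m), s(r(k), r(k), s(q, m, p)))) vs r(join(m, p, r(m), s(s(q, m, p), r(k), r(k))))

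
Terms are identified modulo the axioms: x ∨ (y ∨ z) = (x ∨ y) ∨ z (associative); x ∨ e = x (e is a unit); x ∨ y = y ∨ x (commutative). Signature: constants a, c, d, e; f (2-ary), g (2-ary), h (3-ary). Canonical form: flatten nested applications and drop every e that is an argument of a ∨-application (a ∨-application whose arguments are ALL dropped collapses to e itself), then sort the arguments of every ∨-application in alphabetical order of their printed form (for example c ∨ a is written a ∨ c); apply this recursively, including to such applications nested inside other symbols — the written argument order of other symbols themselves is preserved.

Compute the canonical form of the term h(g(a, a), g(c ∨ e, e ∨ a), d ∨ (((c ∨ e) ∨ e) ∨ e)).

Work inside:  d ∨ (((c ∨ e) ∨ e) ∨ e)
Un-nest:  d ∨ c ∨ e ∨ e ∨ e
Units out:  drop e (×3)
Order the arguments:  c ∨ d
Rebuild:  h(g(a, a), g(c, a), c ∨ d)

Answer: h(g(a, a), g(c, a), c ∨ d)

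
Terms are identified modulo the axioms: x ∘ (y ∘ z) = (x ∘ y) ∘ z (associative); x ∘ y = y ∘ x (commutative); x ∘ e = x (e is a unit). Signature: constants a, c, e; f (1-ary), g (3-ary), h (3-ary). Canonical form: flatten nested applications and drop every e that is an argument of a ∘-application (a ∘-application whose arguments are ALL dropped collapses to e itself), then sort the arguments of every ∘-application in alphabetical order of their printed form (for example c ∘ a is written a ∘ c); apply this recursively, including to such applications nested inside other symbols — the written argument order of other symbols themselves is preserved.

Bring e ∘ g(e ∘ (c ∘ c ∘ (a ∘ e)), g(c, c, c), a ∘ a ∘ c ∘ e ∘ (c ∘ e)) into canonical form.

Simplify inside:  g(e ∘ (c ∘ c ∘ (a ∘ e)), g(c, c, c), a ∘ a ∘ c ∘ e ∘ (c ∘ e))  →  g(a ∘ c ∘ c, g(c, c, c), a ∘ a ∘ c ∘ c)
Units out:  drop e
Sort:  g(a ∘ c ∘ c, g(c, c, c), a ∘ a ∘ c ∘ c)

Answer: g(a ∘ c ∘ c, g(c, c, c), a ∘ a ∘ c ∘ c)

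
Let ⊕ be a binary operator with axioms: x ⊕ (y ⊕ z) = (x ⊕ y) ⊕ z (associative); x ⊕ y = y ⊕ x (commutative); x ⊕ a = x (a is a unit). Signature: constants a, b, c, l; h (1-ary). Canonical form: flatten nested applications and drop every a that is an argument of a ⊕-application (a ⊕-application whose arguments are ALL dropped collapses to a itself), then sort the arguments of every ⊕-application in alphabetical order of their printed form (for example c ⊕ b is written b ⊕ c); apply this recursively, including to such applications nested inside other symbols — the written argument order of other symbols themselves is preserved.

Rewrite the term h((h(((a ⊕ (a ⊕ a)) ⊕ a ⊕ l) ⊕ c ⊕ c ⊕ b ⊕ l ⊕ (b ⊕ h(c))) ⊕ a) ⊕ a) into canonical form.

Focus inside:  (h(((a ⊕ (a ⊕ a)) ⊕ a ⊕ l) ⊕ c ⊕ c ⊕ b ⊕ l ⊕ (b ⊕ h(c))) ⊕ a) ⊕ a
Merge nested applications:  h(((a ⊕ (a ⊕ a)) ⊕ a ⊕ l) ⊕ c ⊕ c ⊕ b ⊕ l ⊕ (b ⊕ h(c))) ⊕ a ⊕ a
Simplify inside:  h(((a ⊕ (a ⊕ a)) ⊕ a ⊕ l) ⊕ c ⊕ c ⊕ b ⊕ l ⊕ (b ⊕ h(c)))  →  h(b ⊕ b ⊕ c ⊕ c ⊕ h(c) ⊕ l ⊕ l)
Drop the unit:  drop a (×2)
Order the arguments:  h(b ⊕ b ⊕ c ⊕ c ⊕ h(c) ⊕ l ⊕ l)
Rebuild:  h(h(b ⊕ b ⊕ c ⊕ c ⊕ h(c) ⊕ l ⊕ l))

Answer: h(h(b ⊕ b ⊕ c ⊕ c ⊕ h(c) ⊕ l ⊕ l))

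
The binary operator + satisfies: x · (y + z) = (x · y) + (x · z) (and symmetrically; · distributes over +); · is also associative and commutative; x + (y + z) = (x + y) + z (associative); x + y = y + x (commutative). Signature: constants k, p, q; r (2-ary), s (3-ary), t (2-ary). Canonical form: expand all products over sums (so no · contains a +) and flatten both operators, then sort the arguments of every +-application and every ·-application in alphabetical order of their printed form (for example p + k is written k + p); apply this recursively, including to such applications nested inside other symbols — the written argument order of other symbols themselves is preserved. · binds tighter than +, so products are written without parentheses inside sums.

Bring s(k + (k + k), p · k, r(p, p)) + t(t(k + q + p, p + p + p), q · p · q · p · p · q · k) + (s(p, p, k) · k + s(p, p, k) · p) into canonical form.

Answer: k · s(p, p, k) + p · s(p, p, k) + s(k + k + k, k · p, r(p, p)) + t(t(k + p + q, p + p + p), k · p · p · p · q · q · q)

Derivation:
Un-nest:  s(k + k + k, k · p, r(p, p)) + t(t(k + p + q, p + p + p), k · p · p · p · q · q · q) + k · s(p, p, k) + p · s(p, p, k)
Sort:  k · s(p, p, k) + p · s(p, p, k) + s(k + k + k, k · p, r(p, p)) + t(t(k + p + q, p + p + p), k · p · p · p · q · q · q)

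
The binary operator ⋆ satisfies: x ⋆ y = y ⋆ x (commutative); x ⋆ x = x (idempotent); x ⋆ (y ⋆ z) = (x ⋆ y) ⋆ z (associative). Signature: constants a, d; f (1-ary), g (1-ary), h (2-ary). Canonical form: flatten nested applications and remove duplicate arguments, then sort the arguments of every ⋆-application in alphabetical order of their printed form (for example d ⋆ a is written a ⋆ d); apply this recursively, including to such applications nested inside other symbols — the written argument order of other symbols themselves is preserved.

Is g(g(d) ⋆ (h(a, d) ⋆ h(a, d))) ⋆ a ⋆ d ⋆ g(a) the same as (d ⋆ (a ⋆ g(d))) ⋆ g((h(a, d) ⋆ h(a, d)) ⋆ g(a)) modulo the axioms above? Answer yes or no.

Left:  g(g(d) ⋆ (h(a, d) ⋆ h(a, d))) ⋆ a ⋆ d ⋆ g(a)
  Inside:  g(g(d) ⋆ (h(a, d) ⋆ h(a, d)))  →  g(g(d) ⋆ h(a, d))
  Sort arguments:  a ⋆ d ⋆ g(a) ⋆ g(g(d) ⋆ h(a, d))
Right:  (d ⋆ (a ⋆ g(d))) ⋆ g((h(a, d) ⋆ h(a, d)) ⋆ g(a))
  Un-nest:  d ⋆ a ⋆ g(d) ⋆ g((h(a, d) ⋆ h(a, d)) ⋆ g(a))
  Inside:  g((h(a, d) ⋆ h(a, d)) ⋆ g(a))  →  g(g(a) ⋆ h(a, d))
  Order the arguments:  a ⋆ d ⋆ g(d) ⋆ g(g(a) ⋆ h(a, d))

Answer: no — a ⋆ d ⋆ g(a) ⋆ g(g(d) ⋆ h(a, d)) vs a ⋆ d ⋆ g(d) ⋆ g(g(a) ⋆ h(a, d))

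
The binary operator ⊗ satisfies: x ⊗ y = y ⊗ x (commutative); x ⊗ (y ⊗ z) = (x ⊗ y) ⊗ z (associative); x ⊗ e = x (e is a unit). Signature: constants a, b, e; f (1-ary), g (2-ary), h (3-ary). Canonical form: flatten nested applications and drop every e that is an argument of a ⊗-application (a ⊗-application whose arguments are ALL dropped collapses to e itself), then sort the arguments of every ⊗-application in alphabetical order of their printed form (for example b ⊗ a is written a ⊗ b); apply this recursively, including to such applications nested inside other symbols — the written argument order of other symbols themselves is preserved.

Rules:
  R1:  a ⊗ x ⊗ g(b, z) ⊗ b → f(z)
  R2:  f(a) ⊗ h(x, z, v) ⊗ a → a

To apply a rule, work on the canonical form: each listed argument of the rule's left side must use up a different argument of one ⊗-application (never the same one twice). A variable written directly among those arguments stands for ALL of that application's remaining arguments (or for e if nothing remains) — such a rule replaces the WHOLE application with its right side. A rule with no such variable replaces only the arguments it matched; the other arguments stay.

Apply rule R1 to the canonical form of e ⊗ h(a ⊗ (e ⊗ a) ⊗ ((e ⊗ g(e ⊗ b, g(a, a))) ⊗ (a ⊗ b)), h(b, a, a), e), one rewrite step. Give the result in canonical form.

Canonical form:  h(a ⊗ a ⊗ a ⊗ b ⊗ g(b, g(a, a)), h(b, a, a), e)
Match R1:  consume a, b, g(b, g(a, a));  x := a ⊗ a, z := g(a, a)
Every leftover argument binds to the variable; the entire application is replaced.
Result:  h(f(g(a, a)), h(b, a, a), e)

Answer: h(f(g(a, a)), h(b, a, a), e)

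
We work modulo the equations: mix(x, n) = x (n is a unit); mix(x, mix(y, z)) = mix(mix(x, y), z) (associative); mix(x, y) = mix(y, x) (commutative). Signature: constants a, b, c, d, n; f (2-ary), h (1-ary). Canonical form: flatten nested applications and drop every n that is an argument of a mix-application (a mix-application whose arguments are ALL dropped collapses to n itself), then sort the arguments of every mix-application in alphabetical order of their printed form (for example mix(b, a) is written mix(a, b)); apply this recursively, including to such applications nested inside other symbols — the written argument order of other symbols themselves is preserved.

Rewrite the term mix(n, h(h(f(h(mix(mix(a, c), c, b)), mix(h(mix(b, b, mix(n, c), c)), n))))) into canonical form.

Answer: h(h(f(h(mix(a, b, c, c)), h(mix(b, b, c, c)))))

Derivation:
Simplify inside:  h(h(f(h(mix(mix(a, c), c, b)), mix(h(mix(b, b, mix(n, c), c)), n))))  →  h(h(f(h(mix(a, b, c, c)), h(mix(b, b, c, c)))))
Units out:  drop n
Sort arguments:  h(h(f(h(mix(a, b, c, c)), h(mix(b, b, c, c)))))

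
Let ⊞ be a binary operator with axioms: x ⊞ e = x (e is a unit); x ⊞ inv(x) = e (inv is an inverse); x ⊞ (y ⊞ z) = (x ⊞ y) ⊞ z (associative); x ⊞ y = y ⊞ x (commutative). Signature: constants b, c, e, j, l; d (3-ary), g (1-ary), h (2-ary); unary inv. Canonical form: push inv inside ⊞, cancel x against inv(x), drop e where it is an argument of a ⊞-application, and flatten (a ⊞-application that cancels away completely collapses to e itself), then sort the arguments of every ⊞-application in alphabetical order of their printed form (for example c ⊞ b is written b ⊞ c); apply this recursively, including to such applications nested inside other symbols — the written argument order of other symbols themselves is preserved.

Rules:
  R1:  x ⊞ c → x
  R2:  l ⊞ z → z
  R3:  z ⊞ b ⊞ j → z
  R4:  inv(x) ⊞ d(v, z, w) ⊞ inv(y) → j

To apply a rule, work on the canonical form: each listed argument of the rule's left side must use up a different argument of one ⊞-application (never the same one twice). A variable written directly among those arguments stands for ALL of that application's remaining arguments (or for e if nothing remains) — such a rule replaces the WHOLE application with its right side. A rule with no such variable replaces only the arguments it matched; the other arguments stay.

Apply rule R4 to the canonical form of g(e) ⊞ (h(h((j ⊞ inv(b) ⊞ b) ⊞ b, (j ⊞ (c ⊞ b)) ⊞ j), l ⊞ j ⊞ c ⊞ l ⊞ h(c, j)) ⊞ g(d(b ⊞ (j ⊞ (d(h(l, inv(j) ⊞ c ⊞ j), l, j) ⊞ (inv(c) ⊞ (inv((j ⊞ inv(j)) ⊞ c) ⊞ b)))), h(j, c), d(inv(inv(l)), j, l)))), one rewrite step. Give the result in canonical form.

Answer: g(d(b ⊞ b ⊞ j ⊞ j, h(j, c), d(l, j, l))) ⊞ g(e) ⊞ h(h(b ⊞ j, b ⊞ c ⊞ j ⊞ j), c ⊞ h(c, j) ⊞ j ⊞ l ⊞ l)

Derivation:
Canonical form:  g(d(b ⊞ b ⊞ d(h(l, c), l, j) ⊞ inv(c) ⊞ inv(c) ⊞ j, h(j, c), d(l, j, l))) ⊞ g(e) ⊞ h(h(b ⊞ j, b ⊞ c ⊞ j ⊞ j), c ⊞ h(c, j) ⊞ j ⊞ l ⊞ l)
Match R4:  consume d(h(l, c), l, j), inv(c), inv(c);  v := h(l, c), w := j, x := c, y := c, z := l
New term:  g(d(b ⊞ b ⊞ j ⊞ j, h(j, c), d(l, j, l))) ⊞ g(e) ⊞ h(h(b ⊞ j, b ⊞ c ⊞ j ⊞ j), c ⊞ h(c, j) ⊞ j ⊞ l ⊞ l)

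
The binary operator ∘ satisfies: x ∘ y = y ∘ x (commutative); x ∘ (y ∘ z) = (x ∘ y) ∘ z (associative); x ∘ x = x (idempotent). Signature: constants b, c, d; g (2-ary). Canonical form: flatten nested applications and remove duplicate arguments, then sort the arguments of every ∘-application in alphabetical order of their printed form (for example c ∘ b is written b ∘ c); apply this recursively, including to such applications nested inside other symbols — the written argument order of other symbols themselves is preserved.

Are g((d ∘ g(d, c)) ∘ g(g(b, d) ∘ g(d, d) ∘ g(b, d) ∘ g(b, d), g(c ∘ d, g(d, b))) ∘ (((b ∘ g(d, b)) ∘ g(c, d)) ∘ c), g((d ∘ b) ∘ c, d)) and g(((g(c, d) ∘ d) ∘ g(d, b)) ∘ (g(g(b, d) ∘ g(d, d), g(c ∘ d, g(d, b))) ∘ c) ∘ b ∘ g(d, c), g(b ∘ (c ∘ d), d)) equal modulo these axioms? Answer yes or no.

Answer: yes — both canonical forms are g(b ∘ c ∘ d ∘ g(c, d) ∘ g(d, b) ∘ g(d, c) ∘ g(g(b, d) ∘ g(d, d), g(c ∘ d, g(d, b))), g(b ∘ c ∘ d, d))

Derivation:
Left:  g((d ∘ g(d, c)) ∘ g(g(b, d) ∘ g(d, d) ∘ g(b, d) ∘ g(b, d), g(c ∘ d, g(d, b))) ∘ (((b ∘ g(d, b)) ∘ g(c, d)) ∘ c), g((d ∘ b) ∘ c, d))
  Focus inside:  (d ∘ g(d, c)) ∘ g(g(b, d) ∘ g(d, d) ∘ g(b, d) ∘ g(b, d), g(c ∘ d, g(d, b))) ∘ (((b ∘ g(d, b)) ∘ g(c, d)) ∘ c)
  Flatten:  d ∘ g(d, c) ∘ g(g(b, d) ∘ g(d, d) ∘ g(b, d) ∘ g(b, d), g(c ∘ d, g(d, b))) ∘ b ∘ g(d, b) ∘ g(c, d) ∘ c
  Simplify inside:  g(g(b, d) ∘ g(d, d) ∘ g(b, d) ∘ g(b, d), g(c ∘ d, g(d, b)))  →  g(g(b, d) ∘ g(d, d), g(c ∘ d, g(d, b)))
  Order the arguments:  b ∘ c ∘ d ∘ g(c, d) ∘ g(d, b) ∘ g(d, c) ∘ g(g(b, d) ∘ g(d, d), g(c ∘ d, g(d, b)))
  Rebuild:  g(b ∘ c ∘ d ∘ g(c, d) ∘ g(d, b) ∘ g(d, c) ∘ g(g(b, d) ∘ g(d, d), g(c ∘ d, g(d, b))), g(b ∘ c ∘ d, d))
Right:  g(((g(c, d) ∘ d) ∘ g(d, b)) ∘ (g(g(b, d) ∘ g(d, d), g(c ∘ d, g(d, b))) ∘ c) ∘ b ∘ g(d, c), g(b ∘ (c ∘ d), d))
  Focus inside:  ((g(c, d) ∘ d) ∘ g(d, b)) ∘ (g(g(b, d) ∘ g(d, d), g(c ∘ d, g(d, b))) ∘ c) ∘ b ∘ g(d, c)
  Flatten:  g(c, d) ∘ d ∘ g(d, b) ∘ g(g(b, d) ∘ g(d, d), g(c ∘ d, g(d, b))) ∘ c ∘ b ∘ g(d, c)
  Order the arguments:  b ∘ c ∘ d ∘ g(c, d) ∘ g(d, b) ∘ g(d, c) ∘ g(g(b, d) ∘ g(d, d), g(c ∘ d, g(d, b)))
  Reassemble:  g(b ∘ c ∘ d ∘ g(c, d) ∘ g(d, b) ∘ g(d, c) ∘ g(g(b, d) ∘ g(d, d), g(c ∘ d, g(d, b))), g(b ∘ c ∘ d, d))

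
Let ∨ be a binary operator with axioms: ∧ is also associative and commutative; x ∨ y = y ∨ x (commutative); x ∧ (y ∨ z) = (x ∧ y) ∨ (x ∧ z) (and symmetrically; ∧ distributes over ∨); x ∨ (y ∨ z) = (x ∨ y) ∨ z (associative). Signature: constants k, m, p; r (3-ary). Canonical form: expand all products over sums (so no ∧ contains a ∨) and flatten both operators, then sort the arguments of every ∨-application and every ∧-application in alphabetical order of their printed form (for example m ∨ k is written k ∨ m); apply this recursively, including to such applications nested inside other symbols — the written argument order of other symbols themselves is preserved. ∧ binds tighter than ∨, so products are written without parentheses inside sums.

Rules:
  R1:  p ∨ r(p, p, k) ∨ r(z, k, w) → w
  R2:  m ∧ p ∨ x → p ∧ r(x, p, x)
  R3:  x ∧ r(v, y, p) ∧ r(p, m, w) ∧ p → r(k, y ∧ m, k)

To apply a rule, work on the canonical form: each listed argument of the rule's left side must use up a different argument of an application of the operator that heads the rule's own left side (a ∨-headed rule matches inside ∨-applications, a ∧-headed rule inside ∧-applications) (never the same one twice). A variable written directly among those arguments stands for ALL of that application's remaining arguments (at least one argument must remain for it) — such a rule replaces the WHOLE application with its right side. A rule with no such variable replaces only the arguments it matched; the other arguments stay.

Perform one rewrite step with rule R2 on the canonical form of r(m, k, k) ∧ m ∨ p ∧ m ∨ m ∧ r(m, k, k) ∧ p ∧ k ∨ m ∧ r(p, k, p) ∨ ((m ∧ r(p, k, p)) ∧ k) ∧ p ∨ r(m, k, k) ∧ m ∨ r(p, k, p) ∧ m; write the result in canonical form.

Answer: p ∧ r(k ∧ m ∧ p ∧ r(m, k, k) ∨ k ∧ m ∧ p ∧ r(p, k, p) ∨ m ∧ r(m, k, k) ∨ m ∧ r(m, k, k) ∨ m ∧ r(p, k, p) ∨ m ∧ r(p, k, p), p, k ∧ m ∧ p ∧ r(m, k, k) ∨ k ∧ m ∧ p ∧ r(p, k, p) ∨ m ∧ r(m, k, k) ∨ m ∧ r(m, k, k) ∨ m ∧ r(p, k, p) ∨ m ∧ r(p, k, p))

Derivation:
Canonical form:  k ∧ m ∧ p ∧ r(m, k, k) ∨ k ∧ m ∧ p ∧ r(p, k, p) ∨ m ∧ p ∨ m ∧ r(m, k, k) ∨ m ∧ r(m, k, k) ∨ m ∧ r(p, k, p) ∨ m ∧ r(p, k, p)
Apply R2:  consuming m ∧ p;  x := k ∧ m ∧ p ∧ r(m, k, k) ∨ k ∧ m ∧ p ∧ r(p, k, p) ∨ m ∧ r(m, k, k) ∨ m ∧ r(m, k, k) ∨ m ∧ r(p, k, p) ∨ m ∧ r(p, k, p)
The extension variable absorbs all remaining arguments, so the whole application is rewritten.
Giving:  p ∧ r(k ∧ m ∧ p ∧ r(m, k, k) ∨ k ∧ m ∧ p ∧ r(p, k, p) ∨ m ∧ r(m, k, k) ∨ m ∧ r(m, k, k) ∨ m ∧ r(p, k, p) ∨ m ∧ r(p, k, p), p, k ∧ m ∧ p ∧ r(m, k, k) ∨ k ∧ m ∧ p ∧ r(p, k, p) ∨ m ∧ r(m, k, k) ∨ m ∧ r(m, k, k) ∨ m ∧ r(p, k, p) ∨ m ∧ r(p, k, p))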